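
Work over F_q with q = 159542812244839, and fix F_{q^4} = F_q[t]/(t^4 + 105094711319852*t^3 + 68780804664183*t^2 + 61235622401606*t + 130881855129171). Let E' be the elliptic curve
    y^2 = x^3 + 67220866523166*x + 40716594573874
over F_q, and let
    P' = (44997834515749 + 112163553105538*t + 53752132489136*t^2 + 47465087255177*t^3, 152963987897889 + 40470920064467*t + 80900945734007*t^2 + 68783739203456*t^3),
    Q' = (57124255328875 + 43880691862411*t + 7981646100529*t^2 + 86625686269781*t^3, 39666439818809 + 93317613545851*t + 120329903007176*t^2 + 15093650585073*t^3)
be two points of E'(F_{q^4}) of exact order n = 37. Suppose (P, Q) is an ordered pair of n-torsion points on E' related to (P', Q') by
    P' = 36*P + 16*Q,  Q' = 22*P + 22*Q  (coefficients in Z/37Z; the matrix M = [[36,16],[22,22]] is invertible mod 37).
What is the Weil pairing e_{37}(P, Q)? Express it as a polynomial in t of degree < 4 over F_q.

153089614689258 + 100305647939436*t + 34532437594378*t^2 + 64181164916165*t^3

The 37-Weil pairing on E[37] over F_{159542812244839} is alternating-bilinear: e_{37}(P',Q') = e_{37}(P,Q)^det(M).
36*22 - 16*22 = 440; reduced mod 37: det = 33, inverse 9.
Double-and-add over 100101: 6-1 doublings, 3-1 additions; each step l_{T,T}/v_{2T} or l_{T,P'}/v at Q'+S for random S.
Result: e(P',Q') = 90375438585866 + 66931443142041*t + 140480734175378*t^2 + 8729358583488*t^3.
Finally e_{37}(P,Q) = 153089614689258 + 100305647939436*t + 34532437594378*t^2 + 64181164916165*t^3.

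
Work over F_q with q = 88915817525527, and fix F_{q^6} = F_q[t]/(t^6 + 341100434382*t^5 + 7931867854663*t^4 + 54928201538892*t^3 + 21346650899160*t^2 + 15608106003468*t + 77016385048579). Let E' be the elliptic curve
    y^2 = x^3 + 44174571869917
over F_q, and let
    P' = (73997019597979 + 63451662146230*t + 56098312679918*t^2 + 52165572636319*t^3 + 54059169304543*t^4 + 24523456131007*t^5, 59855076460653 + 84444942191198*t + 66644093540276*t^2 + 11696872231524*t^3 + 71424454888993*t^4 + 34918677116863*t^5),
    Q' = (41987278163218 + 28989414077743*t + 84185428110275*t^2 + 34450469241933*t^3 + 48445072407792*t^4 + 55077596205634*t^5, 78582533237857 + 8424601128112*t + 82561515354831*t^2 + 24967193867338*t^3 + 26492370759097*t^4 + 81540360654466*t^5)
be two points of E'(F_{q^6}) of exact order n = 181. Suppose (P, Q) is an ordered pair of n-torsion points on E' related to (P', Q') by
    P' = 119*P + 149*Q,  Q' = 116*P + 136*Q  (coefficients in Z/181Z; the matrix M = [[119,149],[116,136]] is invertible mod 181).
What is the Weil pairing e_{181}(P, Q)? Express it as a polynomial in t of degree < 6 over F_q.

12139009260098 + 38341902984424*t + 2495139151209*t^2 + 8979982927713*t^3 + 73065763193662*t^4 + 25343421047508*t^5

Alternating bilinearity on E[181] (values in mu_{181} in F_{88915817525527^6}) gives e(P',Q') = e(P,Q)^det(M).
So e_{181}(P,Q) = e_{181}(P',Q')^{168}, since 167*168 = 1 mod 181.
n = 181 = (10110101)_2 (8 bits, wt 5); accumulate f_{181,P'}(Q'+S)/f_{181,P'}(S) along the 7-step ladder.
Result: e(P',Q') = 56935467561558 + 27513783894303*t + 24112416107665*t^2 + 79776675788751*t^3 + 47826499531228*t^4 + 53142971053567*t^5.
Finally e_{181}(P,Q) = 12139009260098 + 38341902984424*t + 2495139151209*t^2 + 8979982927713*t^3 + 73065763193662*t^4 + 25343421047508*t^5.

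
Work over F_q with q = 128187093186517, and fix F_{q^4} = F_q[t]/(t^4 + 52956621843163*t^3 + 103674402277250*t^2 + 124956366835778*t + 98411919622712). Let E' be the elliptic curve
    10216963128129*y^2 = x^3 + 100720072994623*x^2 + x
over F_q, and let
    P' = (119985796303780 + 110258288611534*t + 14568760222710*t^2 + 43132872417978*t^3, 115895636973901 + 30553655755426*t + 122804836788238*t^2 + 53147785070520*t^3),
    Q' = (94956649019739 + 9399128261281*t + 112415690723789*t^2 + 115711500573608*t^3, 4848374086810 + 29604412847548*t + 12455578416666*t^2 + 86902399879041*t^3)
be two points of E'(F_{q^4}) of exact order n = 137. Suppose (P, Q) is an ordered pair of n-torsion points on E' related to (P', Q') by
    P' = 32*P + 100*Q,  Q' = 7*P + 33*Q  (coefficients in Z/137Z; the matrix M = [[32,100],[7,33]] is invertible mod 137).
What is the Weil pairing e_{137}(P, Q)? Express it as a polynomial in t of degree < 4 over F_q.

52621083186690 + 107010150477203*t + 104995958760750*t^2 + 39465792201346*t^3

e_{137}(aP+bQ,cP+dQ) = e_{137}(P,Q)^(ad-bc); with (a,b,c,d)=(32,100,7,33) this gives the det-137 law.
32*33 - 100*7 = 356; reduced mod 137: det = 82, inverse 132.
Montgomery->Weierstrass: x_W = 52637395698673*x+29779725713626, y_W=52637395698673*y on F_{128187093186517}; lands on y^2=x^3+47186379251898*x+115789728483251.
Miller loop for e_{137} over F_{128187093186517^4}: bits of 137 = 10001001; 7 double steps + 2 add steps, l/v at each.
f_P(D_Q)/f_Q(D_P) = 29122792762593 + 39754018569949*t + 125050023489244*t^2 + 46339343065627*t^3.
(29122792762593 + 39754018569949*t + 125050023489244*t^2 + 46339343065627*t^3)^{132} mod (128187093186517,f) = 52621083186690 + 107010150477203*t + 104995958760750*t^2 + 39465792201346*t^3.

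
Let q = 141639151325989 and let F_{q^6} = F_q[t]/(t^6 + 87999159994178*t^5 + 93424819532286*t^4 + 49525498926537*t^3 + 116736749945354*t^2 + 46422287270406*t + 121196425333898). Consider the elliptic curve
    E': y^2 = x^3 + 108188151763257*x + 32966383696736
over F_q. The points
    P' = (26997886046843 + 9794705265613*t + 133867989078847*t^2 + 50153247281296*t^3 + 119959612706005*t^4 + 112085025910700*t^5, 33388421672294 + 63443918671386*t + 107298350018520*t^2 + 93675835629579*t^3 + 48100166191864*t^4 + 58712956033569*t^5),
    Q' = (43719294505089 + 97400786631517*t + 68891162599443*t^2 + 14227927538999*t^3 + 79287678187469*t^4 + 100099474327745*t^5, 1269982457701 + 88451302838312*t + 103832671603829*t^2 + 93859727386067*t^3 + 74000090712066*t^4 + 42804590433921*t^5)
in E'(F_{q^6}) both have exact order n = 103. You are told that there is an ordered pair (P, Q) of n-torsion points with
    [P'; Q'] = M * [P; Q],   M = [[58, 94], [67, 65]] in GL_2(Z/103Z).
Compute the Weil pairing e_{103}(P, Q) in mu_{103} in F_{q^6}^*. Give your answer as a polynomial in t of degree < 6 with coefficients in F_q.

Alternating bilinearity on E[103] (values in mu_{103} in F_{141639151325989^6}) gives e(P',Q') = e(P,Q)^det(M).
So e_{103}(P,Q) = e_{103}(P',Q')^{57}, since 47*57 = 1 mod 103.
Build f_{103,P'} and f_{103,Q'} via the 7-bit ladder of 103=1100111_2; evaluate at shifted divisors; quotient in F_{141639151325989^6}.
Miller gives e_{103}(P',Q') = 124950018490703 + 30178610986192*t + 81313011610997*t^2 + 38684433038421*t^3 + 87097563939759*t^4 + 23593989549984*t^5 in F_{141639151325989^6}.
(124950018490703 + 30178610986192*t + 81313011610997*t^2 + 38684433038421*t^3 + 87097563939759*t^4 + 23593989549984*t^5)^{57} mod (141639151325989,f) = 32217735200811 + 16887960817007*t + 17083473626749*t^2 + 134416658716004*t^3 + 25615535864542*t^4 + 46077657314025*t^5.

32217735200811 + 16887960817007*t + 17083473626749*t^2 + 134416658716004*t^3 + 25615535864542*t^4 + 46077657314025*t^5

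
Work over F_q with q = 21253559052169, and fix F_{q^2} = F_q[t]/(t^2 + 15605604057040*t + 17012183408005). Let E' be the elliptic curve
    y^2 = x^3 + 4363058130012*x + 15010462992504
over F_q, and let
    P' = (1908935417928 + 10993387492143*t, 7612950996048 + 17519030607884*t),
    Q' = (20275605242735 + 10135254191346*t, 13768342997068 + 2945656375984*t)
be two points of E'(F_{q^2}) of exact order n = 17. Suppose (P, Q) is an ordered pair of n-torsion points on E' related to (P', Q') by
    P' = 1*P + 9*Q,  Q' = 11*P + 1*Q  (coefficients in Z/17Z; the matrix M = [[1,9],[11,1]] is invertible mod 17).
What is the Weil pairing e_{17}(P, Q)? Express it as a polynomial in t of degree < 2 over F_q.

Alternating bilinearity on E[17] (values in mu_{17} in F_{21253559052169^2}) gives e(P',Q') = e(P,Q)^det(M).
1*1 - 9*11 = -98; reduced mod 17: det = 4, inverse 13.
Miller loop for e_{17} over F_{21253559052169^2}: bits of 17 = 10001; 4 double steps + 1 add steps, l/v at each.
Result: e(P',Q') = 20184266573550 + 7340627599072*t.
e_{17}(P,Q) = (20184266573550 + 7340627599072*t)^{13} = 19336632611194 + 16395013435810*t.

19336632611194 + 16395013435810*t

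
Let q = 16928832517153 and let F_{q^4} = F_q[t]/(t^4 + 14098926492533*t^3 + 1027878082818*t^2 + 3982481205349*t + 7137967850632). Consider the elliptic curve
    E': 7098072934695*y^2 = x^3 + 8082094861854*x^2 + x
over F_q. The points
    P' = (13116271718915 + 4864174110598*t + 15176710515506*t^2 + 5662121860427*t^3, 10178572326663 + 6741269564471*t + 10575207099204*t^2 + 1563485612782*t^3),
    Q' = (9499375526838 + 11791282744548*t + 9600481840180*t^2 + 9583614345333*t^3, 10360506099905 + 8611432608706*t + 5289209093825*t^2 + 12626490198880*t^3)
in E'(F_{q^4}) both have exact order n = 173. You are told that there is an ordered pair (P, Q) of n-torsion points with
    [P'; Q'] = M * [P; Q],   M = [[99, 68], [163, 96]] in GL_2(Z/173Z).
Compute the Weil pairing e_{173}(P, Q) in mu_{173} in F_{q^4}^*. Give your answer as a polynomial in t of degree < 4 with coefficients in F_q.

Alternating bilinearity on E[173] (values in mu_{173} in F_{16928832517153^4}) gives e(P',Q') = e(P,Q)^det(M).
99*96 - 68*163 = -1580; reduced mod 173: det = 150, inverse 15.
Set x_W=2006351487495*u+6829437677982, y_W=2006351487495*v; then E': y_W^2=x_W^3+7593878178399*x_W+8674265000025.
8-bit Miller (10101101) on E'/F_{16928832517153} with a'=7593878178399, b'=8674265000025: accumulate tangent/chord ratios at Q'+S and P'+S'.
e_{173}(P',Q') = 16500872068478 + 4652739628693*t + 10915160334898*t^2 + 9724441334290*t^3.
Hence e(P,Q) = 14529165799651 + 2772256862591*t + 15729176642724*t^2 + 58878692511*t^3 in F_{16928832517153^4}^*.

14529165799651 + 2772256862591*t + 15729176642724*t^2 + 58878692511*t^3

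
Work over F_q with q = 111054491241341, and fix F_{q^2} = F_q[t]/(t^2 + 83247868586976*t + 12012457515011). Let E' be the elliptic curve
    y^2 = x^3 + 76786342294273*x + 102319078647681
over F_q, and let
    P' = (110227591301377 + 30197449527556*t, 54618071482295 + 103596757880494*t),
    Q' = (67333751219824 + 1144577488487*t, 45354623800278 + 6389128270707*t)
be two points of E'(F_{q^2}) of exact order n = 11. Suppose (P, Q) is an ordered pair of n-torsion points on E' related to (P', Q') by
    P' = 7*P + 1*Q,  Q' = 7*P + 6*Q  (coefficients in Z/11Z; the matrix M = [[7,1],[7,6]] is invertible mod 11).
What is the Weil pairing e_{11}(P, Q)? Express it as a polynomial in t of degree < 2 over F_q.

The 11-Weil pairing on E[11] over F_{111054491241341} is alternating-bilinear: e_{11}(P',Q') = e_{11}(P,Q)^det(M).
7*6 - 1*7 = 35; reduced mod 11: det = 2, inverse 6.
n = 11 = (1011)_2 (4 bits, wt 3); accumulate f_{11,P'}(Q'+S)/f_{11,P'}(S) along the 3-step ladder.
So e_{11}(P',Q') = 33216411512133 + 7859074021039*t.
(33216411512133 + 7859074021039*t)^{6} mod (111054491241341,f) = 10158406642283 + 84511492422763*t.

10158406642283 + 84511492422763*t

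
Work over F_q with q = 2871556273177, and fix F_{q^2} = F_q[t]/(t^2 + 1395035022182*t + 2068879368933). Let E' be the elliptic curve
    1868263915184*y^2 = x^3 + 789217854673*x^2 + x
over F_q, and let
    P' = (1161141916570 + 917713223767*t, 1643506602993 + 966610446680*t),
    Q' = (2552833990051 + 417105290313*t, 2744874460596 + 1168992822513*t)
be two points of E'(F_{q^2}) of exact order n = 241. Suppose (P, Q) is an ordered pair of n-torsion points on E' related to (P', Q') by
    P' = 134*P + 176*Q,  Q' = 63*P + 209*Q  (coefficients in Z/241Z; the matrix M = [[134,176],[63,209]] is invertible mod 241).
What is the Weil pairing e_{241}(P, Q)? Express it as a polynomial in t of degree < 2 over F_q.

e_{241} is bilinear + alternating on E[241], so e_{241}(134*P + 176*Q, 63*P + 209*Q) = e_{241}(P,Q)^(134*209-176*63).
134*209 - 176*63 = 16918; reduced mod 241: det = 48, inverse 236.
Set x_W=1390206865188*u+2463374640786, y_W=1390206865188*v; then E': y_W^2=x_W^3+2240297491166.
Double-and-add over 11110001: 8-1 doublings, 5-1 additions; each step l_{T,T}/v_{2T} or l_{T,P'}/v at Q'+S for random S.
So e_{241}(P',Q') = 1939085838275 + 423581713875*t.
(1939085838275 + 423581713875*t)^{236} mod (2871556273177,f) = 347929056249 + 301900654836*t.

347929056249 + 301900654836*t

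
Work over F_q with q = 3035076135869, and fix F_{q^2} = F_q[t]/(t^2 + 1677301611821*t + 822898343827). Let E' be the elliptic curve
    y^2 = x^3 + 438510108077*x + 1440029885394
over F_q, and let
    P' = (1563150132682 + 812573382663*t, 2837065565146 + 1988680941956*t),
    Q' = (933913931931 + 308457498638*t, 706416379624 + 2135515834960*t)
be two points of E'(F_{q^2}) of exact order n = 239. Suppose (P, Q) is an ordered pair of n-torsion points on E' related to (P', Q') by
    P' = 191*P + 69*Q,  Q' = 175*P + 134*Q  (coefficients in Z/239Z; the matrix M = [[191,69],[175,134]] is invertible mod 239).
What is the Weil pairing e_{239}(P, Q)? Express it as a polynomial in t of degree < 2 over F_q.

e_{239} is bilinear + alternating on E[239], so e_{239}(191*P + 69*Q, 175*P + 134*Q) = e_{239}(P,Q)^(191*134-69*175).
det(M) mod 239 = 135; its inverse in (Z/239)^* is 108 (check: 135*108 mod 239 = 1).
Miller loop for e_{239} over F_{3035076135869^2}: bits of 239 = 11101111; 7 double steps + 6 add steps, l/v at each.
f_P(D_Q)/f_Q(D_P) = 2039622950740 + 2370030095047*t.
Raise to 108: e(P,Q) = 12117450875 + 633666693672*t in mu_{239}.

12117450875 + 633666693672*t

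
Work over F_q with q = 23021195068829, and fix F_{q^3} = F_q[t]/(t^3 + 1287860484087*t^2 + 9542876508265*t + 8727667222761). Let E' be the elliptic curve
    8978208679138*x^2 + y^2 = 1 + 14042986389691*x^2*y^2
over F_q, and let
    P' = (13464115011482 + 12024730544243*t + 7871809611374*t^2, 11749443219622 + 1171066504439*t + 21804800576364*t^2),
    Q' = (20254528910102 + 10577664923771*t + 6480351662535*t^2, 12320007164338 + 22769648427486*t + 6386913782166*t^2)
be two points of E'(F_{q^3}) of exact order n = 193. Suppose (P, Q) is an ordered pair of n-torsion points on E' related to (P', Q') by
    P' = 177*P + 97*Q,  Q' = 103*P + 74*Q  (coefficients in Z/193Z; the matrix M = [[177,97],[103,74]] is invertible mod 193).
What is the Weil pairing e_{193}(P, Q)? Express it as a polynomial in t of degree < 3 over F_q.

21724598209736 + 16224681916881*t + 14236148061396*t^2

Under M = [[177,97],[103,74]] in GL_2(Z/193), e_{193}(P',Q') = e_{193}(P,Q)^(177*74-97*103 mod 193).
177*74 - 97*103 = 3107; reduced mod 193: det = 19, inverse 61.
Edwards->Montgomery: u=(1+y)/(1-y), v=u/x -> 2176255664210v^2=u^3+u; then x_W=4489104339569u: y^2=x^3+10683013076486*x.
Run Miller on y^2=x^3+10683013076486*x over F_{23021195068829}: ladder 11000001 (8 bits); e = f_P(D_Q)/f_Q(D_P).
e_{193}(P',Q') = 11376251989004 + 10886313157586*t + 9375370323589*t^2.
Finally e_{193}(P,Q) = 21724598209736 + 16224681916881*t + 14236148061396*t^2.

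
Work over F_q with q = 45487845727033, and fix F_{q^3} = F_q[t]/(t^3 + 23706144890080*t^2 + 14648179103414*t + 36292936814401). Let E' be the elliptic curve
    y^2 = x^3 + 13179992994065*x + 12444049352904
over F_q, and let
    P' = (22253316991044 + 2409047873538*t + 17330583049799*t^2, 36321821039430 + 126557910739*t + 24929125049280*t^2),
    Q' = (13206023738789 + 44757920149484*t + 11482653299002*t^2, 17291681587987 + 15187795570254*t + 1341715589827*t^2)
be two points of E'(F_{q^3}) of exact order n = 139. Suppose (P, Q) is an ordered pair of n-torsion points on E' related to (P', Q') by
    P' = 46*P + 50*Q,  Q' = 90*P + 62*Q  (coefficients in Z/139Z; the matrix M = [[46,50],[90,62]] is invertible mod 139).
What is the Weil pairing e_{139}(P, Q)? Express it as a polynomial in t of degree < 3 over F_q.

22807811661434 + 22494946395078*t + 4545330242909*t^2

e_{139}(aP+bQ,cP+dQ) = e_{139}(P,Q)^(ad-bc); with (a,b,c,d)=(46,50,90,62) this gives the det-139 law.
Hence e(P,Q) = e(P',Q')^{7} where 7 = 20^{-1} mod 139.
n = 139 = (10001011)_2 (8 bits, wt 4); accumulate f_{139,P'}(Q'+S)/f_{139,P'}(S) along the 7-step ladder.
f_P(D_Q)/f_Q(D_P) = 30254318970133 + 31528791719525*t + 27212635065036*t^2.
e_{139}(P,Q) = (30254318970133 + 31528791719525*t + 27212635065036*t^2)^{7} = 22807811661434 + 22494946395078*t + 4545330242909*t^2.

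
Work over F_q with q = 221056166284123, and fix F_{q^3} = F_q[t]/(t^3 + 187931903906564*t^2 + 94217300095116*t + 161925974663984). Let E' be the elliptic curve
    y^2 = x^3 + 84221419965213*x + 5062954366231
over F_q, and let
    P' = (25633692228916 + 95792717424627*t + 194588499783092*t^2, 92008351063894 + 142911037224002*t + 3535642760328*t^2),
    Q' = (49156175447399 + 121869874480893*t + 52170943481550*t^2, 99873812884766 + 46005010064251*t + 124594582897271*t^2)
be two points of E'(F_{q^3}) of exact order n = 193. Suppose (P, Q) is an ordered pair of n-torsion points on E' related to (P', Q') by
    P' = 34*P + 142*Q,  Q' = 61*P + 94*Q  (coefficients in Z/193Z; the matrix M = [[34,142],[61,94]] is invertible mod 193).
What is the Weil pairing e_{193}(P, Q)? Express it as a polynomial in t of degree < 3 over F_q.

42288584116686 + 39173405950977*t + 113025917383375*t^2

Alternating bilinearity on E[193] (values in mu_{193} in F_{221056166284123^3}) gives e(P',Q') = e(P,Q)^det(M).
Inverting 131 mod 193: 28. Thus e_{193}(P,Q) = e(P',Q')^{28}.
Double-and-add over 11000001: 8-1 doublings, 3-1 additions; each step l_{T,T}/v_{2T} or l_{T,P'}/v at Q'+S for random S.
So e_{193}(P',Q') = 95217411644558 + 67795136664975*t + 88242644339249*t^2.
Finally e_{193}(P,Q) = 42288584116686 + 39173405950977*t + 113025917383375*t^2.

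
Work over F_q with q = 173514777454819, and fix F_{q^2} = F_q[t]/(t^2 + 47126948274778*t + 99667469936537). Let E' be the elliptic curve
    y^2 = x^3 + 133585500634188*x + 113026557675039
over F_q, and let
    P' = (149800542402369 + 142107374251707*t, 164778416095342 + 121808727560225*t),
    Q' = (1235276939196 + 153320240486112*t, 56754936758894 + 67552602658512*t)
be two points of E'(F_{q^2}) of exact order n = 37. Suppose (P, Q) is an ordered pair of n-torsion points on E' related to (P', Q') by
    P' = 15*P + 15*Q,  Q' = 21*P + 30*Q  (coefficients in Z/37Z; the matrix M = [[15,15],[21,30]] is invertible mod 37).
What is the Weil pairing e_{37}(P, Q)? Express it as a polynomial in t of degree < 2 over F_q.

25604208911422 + 107243099688640*t

Since e_{37}(P,P)=e_{37}(Q,Q)=1 and e_{37}(Q,P)=e_{37}(P,Q)^{-1}, expanding e_{37}(15*P + 15*Q,21*P + 30*Q) leaves e(P,Q)^det(M).
Hence e(P,Q) = e(P',Q')^{17} where 17 = 24^{-1} mod 37.
Build f_{37,P'} and f_{37,Q'} via the 6-bit ladder of 37=100101_2; evaluate at shifted divisors; quotient in F_{173514777454819^2}.
e_{37}(P',Q') = 153939861816929 + 89618643771062*t.
Hence e(P,Q) = 25604208911422 + 107243099688640*t in F_{173514777454819^2}^*.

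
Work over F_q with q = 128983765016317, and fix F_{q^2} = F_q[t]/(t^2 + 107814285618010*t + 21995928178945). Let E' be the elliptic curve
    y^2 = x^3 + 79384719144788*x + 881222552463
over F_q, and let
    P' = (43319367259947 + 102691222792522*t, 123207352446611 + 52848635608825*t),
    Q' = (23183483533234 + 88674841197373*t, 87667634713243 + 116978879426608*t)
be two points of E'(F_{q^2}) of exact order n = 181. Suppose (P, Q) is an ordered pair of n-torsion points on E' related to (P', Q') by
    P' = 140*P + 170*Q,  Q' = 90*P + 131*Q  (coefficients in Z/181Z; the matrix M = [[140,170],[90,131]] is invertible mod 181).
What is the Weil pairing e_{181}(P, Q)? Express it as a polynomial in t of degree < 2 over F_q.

e_{181}(aP+bQ,cP+dQ) = e_{181}(P,Q)^(ad-bc); with (a,b,c,d)=(140,170,90,131) this gives the det-181 law.
det(M) mod 181 = 144; its inverse in (Z/181)^* is 44 (check: 144*44 mod 181 = 1).
8-bit Miller (10110101) on E'/F_{128983765016317} with a'=79384719144788, b'=881222552463: accumulate tangent/chord ratios at Q'+S and P'+S'.
The quotient is 106362230154590 + 36893130658054*t.
(106362230154590 + 36893130658054*t)^{44} mod (128983765016317,f) = 45193104360125 + 57504599886015*t.

45193104360125 + 57504599886015*t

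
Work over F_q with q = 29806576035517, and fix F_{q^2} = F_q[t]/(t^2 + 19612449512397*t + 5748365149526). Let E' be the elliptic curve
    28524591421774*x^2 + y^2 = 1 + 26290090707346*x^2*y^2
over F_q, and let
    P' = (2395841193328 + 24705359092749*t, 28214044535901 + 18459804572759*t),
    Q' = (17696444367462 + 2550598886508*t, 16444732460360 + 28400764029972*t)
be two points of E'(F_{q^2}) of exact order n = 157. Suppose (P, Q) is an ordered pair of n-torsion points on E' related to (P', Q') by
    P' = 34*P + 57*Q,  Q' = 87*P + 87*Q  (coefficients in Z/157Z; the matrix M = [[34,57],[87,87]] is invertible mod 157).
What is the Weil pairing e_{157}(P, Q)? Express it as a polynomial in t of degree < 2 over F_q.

e_{157}(aP+bQ,cP+dQ) = e_{157}(P,Q)^(ad-bc); with (a,b,c,d)=(34,57,87,87) this gives the det-157 law.
det M = 34*87 - 57*87 = -2001 = 40 (mod 157); 40^{-1} = 106 (mod 157).
Map (x,y)_Ed via u=(1+y)/(1-y), v=(1+y)/((1-y)x) to Montgomery A=25993852007985,B=18453764752134; then to (a',b')=(24158792341473,29597125874198).
Run Miller on y^2=x^3+24158792341473*x+29597125874198 over F_{29806576035517}: ladder 10011101 (8 bits); e = f_P(D_Q)/f_Q(D_P).
f_P(D_Q)/f_Q(D_P) = 15883855862385 + 11714413244336*t.
(15883855862385 + 11714413244336*t)^{106} mod (29806576035517,f) = 4991004740953 + 10949884760063*t.

4991004740953 + 10949884760063*t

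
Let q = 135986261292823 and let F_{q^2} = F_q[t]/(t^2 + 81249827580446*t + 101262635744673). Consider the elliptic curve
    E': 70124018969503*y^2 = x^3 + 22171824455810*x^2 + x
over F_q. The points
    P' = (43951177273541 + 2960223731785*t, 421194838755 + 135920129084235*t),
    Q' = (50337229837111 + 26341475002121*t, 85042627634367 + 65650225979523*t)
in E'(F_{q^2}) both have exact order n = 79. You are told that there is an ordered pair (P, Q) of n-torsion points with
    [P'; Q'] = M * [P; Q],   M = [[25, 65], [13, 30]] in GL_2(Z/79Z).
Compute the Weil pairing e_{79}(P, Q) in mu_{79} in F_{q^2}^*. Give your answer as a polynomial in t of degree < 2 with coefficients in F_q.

112959129023967 + 44740044486014*t

Under M = [[25,65],[13,30]] in GL_2(Z/79), e_{79}(P',Q') = e_{79}(P,Q)^(25*30-65*13 mod 79).
det M = 25*30 - 65*13 = -95 = 63 (mod 79); 63^{-1} = 74 (mod 79).
Montgomery->Weierstrass: x_W = 11995042036796*x+7395705448312, y_W=11995042036796*y on F_{135986261292823}; lands on y^2=x^3+50036382795795*x+128276174211075.
Build f_{79,P'} and f_{79,Q'} via the 7-bit ladder of 79=1001111_2; evaluate at shifted divisors; quotient in F_{135986261292823^2}.
The quotient is 127556184720543 + 50044963699278*t.
e_{79}(P,Q) = (127556184720543 + 50044963699278*t)^{74} = 112959129023967 + 44740044486014*t.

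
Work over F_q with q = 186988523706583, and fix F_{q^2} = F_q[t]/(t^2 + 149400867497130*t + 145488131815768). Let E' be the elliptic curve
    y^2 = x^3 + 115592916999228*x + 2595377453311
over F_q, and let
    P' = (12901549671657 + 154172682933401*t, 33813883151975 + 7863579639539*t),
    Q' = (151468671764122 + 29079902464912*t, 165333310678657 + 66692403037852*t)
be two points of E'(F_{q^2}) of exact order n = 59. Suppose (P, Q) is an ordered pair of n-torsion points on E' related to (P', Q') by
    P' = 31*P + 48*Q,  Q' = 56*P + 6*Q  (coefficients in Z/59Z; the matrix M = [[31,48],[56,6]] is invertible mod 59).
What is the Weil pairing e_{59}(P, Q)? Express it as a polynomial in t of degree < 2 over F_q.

10067814953002 + 110109465789363*t

Since e_{59}(P,P)=e_{59}(Q,Q)=1 and e_{59}(Q,P)=e_{59}(P,Q)^{-1}, expanding e_{59}(31*P + 48*Q,56*P + 6*Q) leaves e(P,Q)^det(M).
So e_{59}(P,Q) = e_{59}(P',Q')^{27}, since 35*27 = 1 mod 59.
Miller loop for e_{59} over F_{186988523706583^2}: bits of 59 = 111011; 5 double steps + 4 add steps, l/v at each.
Result: e(P',Q') = 81297241563780 + 8167880916896*t.
(81297241563780 + 8167880916896*t)^{27} mod (186988523706583,f) = 10067814953002 + 110109465789363*t.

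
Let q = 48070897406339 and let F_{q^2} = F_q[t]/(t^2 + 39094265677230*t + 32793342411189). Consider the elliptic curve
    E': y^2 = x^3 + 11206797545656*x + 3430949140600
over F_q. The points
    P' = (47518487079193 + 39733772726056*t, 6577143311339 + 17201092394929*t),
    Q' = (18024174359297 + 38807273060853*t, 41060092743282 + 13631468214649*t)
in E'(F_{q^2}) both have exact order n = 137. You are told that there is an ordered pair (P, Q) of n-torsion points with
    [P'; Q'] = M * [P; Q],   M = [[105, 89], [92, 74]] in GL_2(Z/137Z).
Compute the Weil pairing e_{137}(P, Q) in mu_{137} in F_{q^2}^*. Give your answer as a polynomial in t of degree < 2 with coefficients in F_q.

23663454535959 + 13567023347898*t

Under M = [[105,89],[92,74]] in GL_2(Z/137), e_{137}(P',Q') = e_{137}(P,Q)^(105*74-89*92 mod 137).
So e_{137}(P,Q) = e_{137}(P',Q')^{39}, since 130*39 = 1 mod 137.
Run Miller on y^2=x^3+11206797545656*x+3430949140600 over F_{48070897406339}: ladder 10001001 (8 bits); e = f_P(D_Q)/f_Q(D_P).
f_P(D_Q)/f_Q(D_P) = 37175945610949 + 4953407923227*t.
Finally e_{137}(P,Q) = 23663454535959 + 13567023347898*t.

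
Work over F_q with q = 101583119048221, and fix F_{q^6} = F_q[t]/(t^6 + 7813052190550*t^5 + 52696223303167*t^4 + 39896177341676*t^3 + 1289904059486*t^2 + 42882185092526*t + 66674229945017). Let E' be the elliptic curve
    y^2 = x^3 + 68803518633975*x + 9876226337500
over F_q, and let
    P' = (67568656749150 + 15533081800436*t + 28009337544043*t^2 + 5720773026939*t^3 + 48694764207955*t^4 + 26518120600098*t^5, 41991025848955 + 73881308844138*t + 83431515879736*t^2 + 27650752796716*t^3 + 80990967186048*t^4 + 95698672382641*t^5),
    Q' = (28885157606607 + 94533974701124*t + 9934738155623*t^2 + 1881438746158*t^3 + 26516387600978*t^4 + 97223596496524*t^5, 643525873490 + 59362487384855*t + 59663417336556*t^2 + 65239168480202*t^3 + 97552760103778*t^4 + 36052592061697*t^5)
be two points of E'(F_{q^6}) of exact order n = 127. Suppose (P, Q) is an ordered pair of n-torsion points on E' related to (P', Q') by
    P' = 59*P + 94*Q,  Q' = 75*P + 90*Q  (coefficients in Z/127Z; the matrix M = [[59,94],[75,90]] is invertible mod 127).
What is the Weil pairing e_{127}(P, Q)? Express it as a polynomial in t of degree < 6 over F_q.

9549870574443 + 88560809793163*t + 69132860566632*t^2 + 72259979144574*t^3 + 53074574401093*t^4 + 4752551811919*t^5

e_{127}(aP+bQ,cP+dQ) = e_{127}(P,Q)^(ad-bc); with (a,b,c,d)=(59,94,75,90) this gives the det-127 law.
59*90 - 94*75 = -1740; reduced mod 127: det = 38, inverse 117.
7-bit Miller (1111111) on E'/F_{101583119048221} with a'=68803518633975, b'=9876226337500: accumulate tangent/chord ratios at Q'+S and P'+S'.
Result: e(P',Q') = 26544002142478 + 30894681121202*t + 39286304468683*t^2 + 98602322390306*t^3 + 55489740152062*t^4 + 29672794467935*t^5.
Thus e_{127}(P,Q) = 9549870574443 + 88560809793163*t + 69132860566632*t^2 + 72259979144574*t^3 + 53074574401093*t^4 + 4752551811919*t^5.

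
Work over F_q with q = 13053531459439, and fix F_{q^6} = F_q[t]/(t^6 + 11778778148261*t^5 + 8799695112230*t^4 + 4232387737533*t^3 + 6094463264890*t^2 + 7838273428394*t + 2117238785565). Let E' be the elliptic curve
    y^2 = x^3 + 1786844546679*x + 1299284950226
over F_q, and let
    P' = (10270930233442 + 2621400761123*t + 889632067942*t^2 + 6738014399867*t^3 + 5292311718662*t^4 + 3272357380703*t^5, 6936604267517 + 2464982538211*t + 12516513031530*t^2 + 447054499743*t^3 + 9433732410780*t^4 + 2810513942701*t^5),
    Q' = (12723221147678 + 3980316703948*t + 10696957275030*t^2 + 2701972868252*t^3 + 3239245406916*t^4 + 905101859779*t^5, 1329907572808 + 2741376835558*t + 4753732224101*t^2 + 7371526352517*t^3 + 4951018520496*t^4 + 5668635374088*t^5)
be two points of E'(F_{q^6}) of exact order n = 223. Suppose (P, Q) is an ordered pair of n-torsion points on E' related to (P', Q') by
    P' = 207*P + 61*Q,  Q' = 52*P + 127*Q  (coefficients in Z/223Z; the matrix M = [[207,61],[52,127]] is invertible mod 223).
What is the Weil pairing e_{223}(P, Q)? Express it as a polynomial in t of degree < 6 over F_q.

4184256303162 + 6178797483947*t + 11950966791847*t^2 + 4951846276768*t^3 + 7097717683648*t^4 + 4735693902137*t^5

e_{223} is bilinear + alternating on E[223], so e_{223}(207*P + 61*Q, 52*P + 127*Q) = e_{223}(P,Q)^(207*127-61*52).
det(M) mod 223 = 148; its inverse in (Z/223)^* is 110 (check: 148*110 mod 223 = 1).
Double-and-add over 11011111: 8-1 doublings, 7-1 additions; each step l_{T,T}/v_{2T} or l_{T,P'}/v at Q'+S for random S.
So e_{223}(P',Q') = 4947678312682 + 11850799437421*t + 5906981019942*t^2 + 3311728492697*t^3 + 5154804349936*t^4 + 11942901444149*t^5.
(4947678312682 + 11850799437421*t + 5906981019942*t^2 + 3311728492697*t^3 + 5154804349936*t^4 + 11942901444149*t^5)^{110} mod (13053531459439,f) = 4184256303162 + 6178797483947*t + 11950966791847*t^2 + 4951846276768*t^3 + 7097717683648*t^4 + 4735693902137*t^5.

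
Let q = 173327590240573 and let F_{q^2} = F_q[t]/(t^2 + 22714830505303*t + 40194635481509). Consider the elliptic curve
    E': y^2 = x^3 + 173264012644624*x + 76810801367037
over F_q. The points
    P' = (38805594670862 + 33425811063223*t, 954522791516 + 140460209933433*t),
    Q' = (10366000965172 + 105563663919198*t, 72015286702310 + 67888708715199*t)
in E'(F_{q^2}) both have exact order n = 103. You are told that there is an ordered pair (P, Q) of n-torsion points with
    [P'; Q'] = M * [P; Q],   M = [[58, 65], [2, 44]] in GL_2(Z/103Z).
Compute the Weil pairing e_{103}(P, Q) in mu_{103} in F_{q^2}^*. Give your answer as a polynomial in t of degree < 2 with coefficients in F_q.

21851816079852 + 18463068834211*t

e_{103} is bilinear + alternating on E[103], so e_{103}(58*P + 65*Q, 2*P + 44*Q) = e_{103}(P,Q)^(58*44-65*2).
det(M) mod 103 = 53; its inverse in (Z/103)^* is 35 (check: 53*35 mod 103 = 1).
7-bit Miller (1100111) on E'/F_{173327590240573} with a'=173264012644624, b'=76810801367037: accumulate tangent/chord ratios at Q'+S and P'+S'.
f_P(D_Q)/f_Q(D_P) = 153844557072833 + 21381546495935*t.
Hence e(P,Q) = 21851816079852 + 18463068834211*t in F_{173327590240573^2}^*.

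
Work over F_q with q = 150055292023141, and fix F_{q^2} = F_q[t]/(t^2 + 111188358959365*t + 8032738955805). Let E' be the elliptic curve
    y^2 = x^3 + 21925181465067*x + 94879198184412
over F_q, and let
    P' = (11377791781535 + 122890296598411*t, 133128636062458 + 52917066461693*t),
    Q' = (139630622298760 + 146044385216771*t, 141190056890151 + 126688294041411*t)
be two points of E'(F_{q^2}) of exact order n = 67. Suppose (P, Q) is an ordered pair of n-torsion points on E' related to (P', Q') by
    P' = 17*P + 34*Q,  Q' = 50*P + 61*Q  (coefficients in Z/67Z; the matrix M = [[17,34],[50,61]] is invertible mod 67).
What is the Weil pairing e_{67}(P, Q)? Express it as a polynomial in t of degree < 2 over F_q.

Since e_{67}(P,P)=e_{67}(Q,Q)=1 and e_{67}(Q,P)=e_{67}(P,Q)^{-1}, expanding e_{67}(17*P + 34*Q,50*P + 61*Q) leaves e(P,Q)^det(M).
det M = 17*61 - 34*50 = -663 = 7 (mod 67); 7^{-1} = 48 (mod 67).
Run Miller on y^2=x^3+21925181465067*x+94879198184412 over F_{150055292023141}: ladder 1000011 (7 bits); e = f_P(D_Q)/f_Q(D_P).
The quotient is 71744877952898 + 69969968096184*t.
Hence e(P,Q) = 11879945296681 + 146504309809011*t in F_{150055292023141^2}^*.

11879945296681 + 146504309809011*t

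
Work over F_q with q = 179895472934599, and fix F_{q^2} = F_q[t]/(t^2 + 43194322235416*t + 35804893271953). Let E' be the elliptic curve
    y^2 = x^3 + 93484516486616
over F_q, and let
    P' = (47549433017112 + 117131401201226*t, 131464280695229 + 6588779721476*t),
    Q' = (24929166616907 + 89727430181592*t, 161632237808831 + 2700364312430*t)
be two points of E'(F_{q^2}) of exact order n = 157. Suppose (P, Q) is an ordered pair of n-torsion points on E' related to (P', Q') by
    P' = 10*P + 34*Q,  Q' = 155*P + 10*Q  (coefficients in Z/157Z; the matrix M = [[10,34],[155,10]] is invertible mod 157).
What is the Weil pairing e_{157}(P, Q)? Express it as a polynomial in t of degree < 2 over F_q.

Under M = [[10,34],[155,10]] in GL_2(Z/157), e_{157}(P',Q') = e_{157}(P,Q)^(10*10-34*155 mod 157).
det(M) mod 157 = 11; its inverse in (Z/157)^* is 100 (check: 11*100 mod 157 = 1).
Double-and-add over 10011101: 8-1 doublings, 5-1 additions; each step l_{T,T}/v_{2T} or l_{T,P'}/v at Q'+S for random S.
f_P(D_Q)/f_Q(D_P) = 41072647348819 + 157369345005713*t.
Finally e_{157}(P,Q) = 57931225836934 + 110015844252203*t.

57931225836934 + 110015844252203*t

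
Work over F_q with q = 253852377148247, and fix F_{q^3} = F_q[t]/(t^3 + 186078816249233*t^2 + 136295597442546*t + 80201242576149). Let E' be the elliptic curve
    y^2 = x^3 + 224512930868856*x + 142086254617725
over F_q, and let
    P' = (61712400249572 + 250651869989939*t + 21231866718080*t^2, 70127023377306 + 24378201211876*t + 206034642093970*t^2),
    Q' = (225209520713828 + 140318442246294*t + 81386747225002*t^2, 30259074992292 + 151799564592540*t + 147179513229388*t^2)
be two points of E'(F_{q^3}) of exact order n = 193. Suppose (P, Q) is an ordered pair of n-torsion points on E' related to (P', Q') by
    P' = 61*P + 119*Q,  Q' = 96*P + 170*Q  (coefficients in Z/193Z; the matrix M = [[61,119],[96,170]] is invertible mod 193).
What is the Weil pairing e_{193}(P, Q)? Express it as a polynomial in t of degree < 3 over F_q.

Alternating bilinearity on E[193] (values in mu_{193} in F_{253852377148247^3}) gives e(P',Q') = e(P,Q)^det(M).
det(M) mod 193 = 104; its inverse in (Z/193)^* is 13 (check: 104*13 mod 193 = 1).
Build f_{193,P'} and f_{193,Q'} via the 8-bit ladder of 193=11000001_2; evaluate at shifted divisors; quotient in F_{253852377148247^3}.
f_P(D_Q)/f_Q(D_P) = 146433384254287 + 219370605440190*t + 210274034546217*t^2.
Finally e_{193}(P,Q) = 201104815648866 + 136642831469648*t + 179594502673349*t^2.

201104815648866 + 136642831469648*t + 179594502673349*t^2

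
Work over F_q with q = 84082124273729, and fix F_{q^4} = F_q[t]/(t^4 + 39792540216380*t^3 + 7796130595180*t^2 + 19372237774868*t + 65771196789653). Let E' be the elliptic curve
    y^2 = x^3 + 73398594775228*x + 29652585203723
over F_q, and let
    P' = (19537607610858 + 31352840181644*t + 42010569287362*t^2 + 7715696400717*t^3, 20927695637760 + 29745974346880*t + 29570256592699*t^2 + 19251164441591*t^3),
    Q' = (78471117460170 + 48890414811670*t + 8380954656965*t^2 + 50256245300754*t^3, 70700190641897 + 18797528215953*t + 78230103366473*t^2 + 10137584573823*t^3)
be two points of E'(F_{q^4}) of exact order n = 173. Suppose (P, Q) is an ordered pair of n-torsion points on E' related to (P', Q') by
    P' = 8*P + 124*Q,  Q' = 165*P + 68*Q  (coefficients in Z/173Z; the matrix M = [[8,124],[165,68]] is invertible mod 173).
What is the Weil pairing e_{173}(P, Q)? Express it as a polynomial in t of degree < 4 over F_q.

45863016906243 + 51102828953360*t + 4297499975978*t^2 + 66040747573091*t^3

Since e_{173}(P,P)=e_{173}(Q,Q)=1 and e_{173}(Q,P)=e_{173}(P,Q)^{-1}, expanding e_{173}(8*P + 124*Q,165*P + 68*Q) leaves e(P,Q)^det(M).
det M = 8*68 - 124*165 = -19916 = 152 (mod 173); 152^{-1} = 140 (mod 173).
Miller loop for e_{173} over F_{84082124273729^4}: bits of 173 = 10101101; 7 double steps + 4 add steps, l/v at each.
Result: e(P',Q') = 44683890296344 + 30564627524502*t + 31166471926276*t^2 + 80018925048828*t^3.
Thus e_{173}(P,Q) = 45863016906243 + 51102828953360*t + 4297499975978*t^2 + 66040747573091*t^3.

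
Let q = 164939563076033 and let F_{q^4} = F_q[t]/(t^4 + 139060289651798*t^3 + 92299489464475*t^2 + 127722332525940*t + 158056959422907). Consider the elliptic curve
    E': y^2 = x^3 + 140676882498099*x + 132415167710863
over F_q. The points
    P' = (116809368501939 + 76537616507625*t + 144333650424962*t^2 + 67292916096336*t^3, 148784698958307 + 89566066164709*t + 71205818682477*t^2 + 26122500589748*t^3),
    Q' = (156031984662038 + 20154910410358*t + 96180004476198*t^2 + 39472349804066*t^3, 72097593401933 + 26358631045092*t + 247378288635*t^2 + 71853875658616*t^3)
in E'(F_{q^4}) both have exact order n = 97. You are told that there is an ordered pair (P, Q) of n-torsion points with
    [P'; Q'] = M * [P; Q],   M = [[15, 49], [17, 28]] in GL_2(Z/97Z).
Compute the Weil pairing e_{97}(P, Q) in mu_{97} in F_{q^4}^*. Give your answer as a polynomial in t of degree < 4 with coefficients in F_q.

85404837905632 + 2176541698904*t + 124797633103381*t^2 + 36660320443399*t^3

Alternating bilinearity on E[97] (values in mu_{97} in F_{164939563076033^4}) gives e(P',Q') = e(P,Q)^det(M).
Hence e(P,Q) = e(P',Q')^{31} where 31 = 72^{-1} mod 97.
Double-and-add over 1100001: 7-1 doublings, 3-1 additions; each step l_{T,T}/v_{2T} or l_{T,P'}/v at Q'+S for random S.
f_P(D_Q)/f_Q(D_P) = 148282322124230 + 50718714649605*t + 117288439642059*t^2 + 84780086072865*t^3.
Raise to 31: e(P,Q) = 85404837905632 + 2176541698904*t + 124797633103381*t^2 + 36660320443399*t^3 in mu_{97}.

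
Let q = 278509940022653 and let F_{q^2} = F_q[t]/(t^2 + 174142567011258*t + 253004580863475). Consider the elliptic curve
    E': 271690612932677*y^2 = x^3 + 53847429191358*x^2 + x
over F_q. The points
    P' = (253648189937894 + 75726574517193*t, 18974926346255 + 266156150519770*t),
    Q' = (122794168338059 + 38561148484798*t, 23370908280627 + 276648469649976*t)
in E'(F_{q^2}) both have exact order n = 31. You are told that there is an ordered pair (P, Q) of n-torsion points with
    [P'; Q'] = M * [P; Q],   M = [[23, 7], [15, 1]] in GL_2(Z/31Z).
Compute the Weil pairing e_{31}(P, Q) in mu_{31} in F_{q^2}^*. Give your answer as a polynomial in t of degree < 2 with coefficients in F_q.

112976873470702 + 247368391601675*t

Alternating bilinearity on E[31] (values in mu_{31} in F_{278509940022653^2}) gives e(P',Q') = e(P,Q)^det(M).
23*1 - 7*15 = -82; reduced mod 31: det = 11, inverse 17.
Set x_W=115999154925927*u+173121819987070, y_W=115999154925927*v; then E': y_W^2=x_W^3+277422837654430*x_W+19617905782000.
Miller loop for e_{31} over F_{278509940022653^2}: bits of 31 = 11111; 4 double steps + 4 add steps, l/v at each.
Result: e(P',Q') = 102871588678793 + 235955278658766*t.
Raise to 17: e(P,Q) = 112976873470702 + 247368391601675*t in mu_{31}.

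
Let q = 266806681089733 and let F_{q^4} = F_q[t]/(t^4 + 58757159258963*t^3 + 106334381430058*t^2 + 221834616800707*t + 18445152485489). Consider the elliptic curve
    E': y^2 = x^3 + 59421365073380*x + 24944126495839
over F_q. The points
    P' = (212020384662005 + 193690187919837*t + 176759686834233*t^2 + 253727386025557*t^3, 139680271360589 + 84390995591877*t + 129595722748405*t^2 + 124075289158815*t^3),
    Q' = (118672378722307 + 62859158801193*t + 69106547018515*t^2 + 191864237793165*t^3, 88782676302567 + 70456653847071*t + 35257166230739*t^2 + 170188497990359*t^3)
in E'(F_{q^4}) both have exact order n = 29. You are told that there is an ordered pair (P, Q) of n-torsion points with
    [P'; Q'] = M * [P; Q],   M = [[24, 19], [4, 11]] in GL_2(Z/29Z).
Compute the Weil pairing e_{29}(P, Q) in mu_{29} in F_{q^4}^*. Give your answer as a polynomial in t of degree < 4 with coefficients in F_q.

Under M = [[24,19],[4,11]] in GL_2(Z/29), e_{29}(P',Q') = e_{29}(P,Q)^(24*11-19*4 mod 29).
Inverting 14 mod 29: 27. Thus e_{29}(P,Q) = e(P',Q')^{27}.
Double-and-add over 11101: 5-1 doublings, 4-1 additions; each step l_{T,T}/v_{2T} or l_{T,P'}/v at Q'+S for random S.
The quotient is 169460910893880 + 204712329511071*t + 105183972334729*t^2 + 237122550053384*t^3.
Hence e(P,Q) = 46868043343158 + 4608375612662*t + 14265815552462*t^2 + 13041084292667*t^3 in F_{266806681089733^4}^*.

46868043343158 + 4608375612662*t + 14265815552462*t^2 + 13041084292667*t^3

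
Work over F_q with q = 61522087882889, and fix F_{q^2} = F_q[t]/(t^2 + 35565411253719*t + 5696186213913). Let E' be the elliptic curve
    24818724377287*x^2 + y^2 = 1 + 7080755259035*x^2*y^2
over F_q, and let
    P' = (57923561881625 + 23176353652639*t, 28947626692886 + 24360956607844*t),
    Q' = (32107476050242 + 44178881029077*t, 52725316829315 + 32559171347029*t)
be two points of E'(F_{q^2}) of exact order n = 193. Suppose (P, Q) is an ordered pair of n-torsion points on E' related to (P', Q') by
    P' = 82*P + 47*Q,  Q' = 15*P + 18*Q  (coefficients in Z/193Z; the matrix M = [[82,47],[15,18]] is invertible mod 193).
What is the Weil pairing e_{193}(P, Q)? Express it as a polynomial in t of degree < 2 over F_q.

39591188920885 + 43189940634121*t

Alternating bilinearity on E[193] (values in mu_{193} in F_{61522087882889^2}) gives e(P',Q') = e(P,Q)^det(M).
det(M) mod 193 = 192; its inverse in (Z/193)^* is 192 (check: 192*192 mod 193 = 1).
Edwards a_E,d_E -> Montgomery A=2764106564453,B=14276935106002 -> Weierstrass 51636268615199,5287643706416 via alpha=5316579939387,beta=4434492279563.
Build f_{193,P'} and f_{193,Q'} via the 8-bit ladder of 193=11000001_2; evaluate at shifted divisors; quotient in F_{61522087882889^2}.
Result: e(P',Q') = 14120177089472 + 18332147248768*t.
(14120177089472 + 18332147248768*t)^{192} mod (61522087882889,f) = 39591188920885 + 43189940634121*t.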